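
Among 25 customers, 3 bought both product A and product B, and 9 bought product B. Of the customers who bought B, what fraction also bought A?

P(A ∩ B) = 3/25
P(B) = 9/25
P(A|B) = P(A ∩ B) / P(B) = (3/25) / (9/25) = 1/3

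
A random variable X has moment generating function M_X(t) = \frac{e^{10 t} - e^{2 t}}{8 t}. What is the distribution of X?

The MGF M(t) = \frac{e^{10 t} - e^{2 t}}{8 t} is the standard form for the Uniform distribution.
Comparing with the known MGF formula identifies: Uniform(2, 10)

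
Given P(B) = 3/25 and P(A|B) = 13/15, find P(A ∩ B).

By definition, P(A|B) = P(A ∩ B) / P(B)
So P(A ∩ B) = P(A|B) × P(B)
= 13/15 × 3/25
= 13/125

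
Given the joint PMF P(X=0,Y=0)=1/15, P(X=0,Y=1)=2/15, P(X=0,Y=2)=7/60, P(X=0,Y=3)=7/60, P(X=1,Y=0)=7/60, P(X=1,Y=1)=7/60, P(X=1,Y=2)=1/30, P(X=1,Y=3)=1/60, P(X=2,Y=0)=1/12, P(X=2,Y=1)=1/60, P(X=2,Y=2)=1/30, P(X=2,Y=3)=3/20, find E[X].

First find marginal of X:
P(X=0) = 13/30
P(X=1) = 17/60
P(X=2) = 17/60
E[X] = 0 × 13/30 + 1 × 17/60 + 2 × 17/60 = 17/20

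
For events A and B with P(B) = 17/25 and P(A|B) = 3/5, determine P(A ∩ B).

By definition, P(A|B) = P(A ∩ B) / P(B)
So P(A ∩ B) = P(A|B) × P(B)
= 3/5 × 17/25
= 51/125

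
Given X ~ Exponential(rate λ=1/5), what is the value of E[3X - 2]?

For X ~ Exponential(rate λ=1/5):
E[X] = 5
E[3X - 2] = 3 × E[X] - 2 = 13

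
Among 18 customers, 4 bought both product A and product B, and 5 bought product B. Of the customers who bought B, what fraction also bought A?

P(A ∩ B) = 4/18 = 2/9
P(B) = 5/18
P(A|B) = P(A ∩ B) / P(B) = (2/9) / (5/18) = 4/5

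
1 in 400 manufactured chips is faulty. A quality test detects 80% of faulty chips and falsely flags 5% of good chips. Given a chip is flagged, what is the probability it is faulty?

Let D = the rare event, + = positive/flagged.
P(D) = 1/400
P(+|D) = 80/100 = 4/5
P(+|D') = 5/100 = 1/20
P(+) = P(+|D)P(D) + P(+|D')P(D')
     = \frac{4}{5} × \frac{1}{400} + \frac{1}{20} × \frac{399}{400}
     = \frac{83}{1600}
P(D|+) = P(+|D)P(D)/P(+) = \frac{16}{415}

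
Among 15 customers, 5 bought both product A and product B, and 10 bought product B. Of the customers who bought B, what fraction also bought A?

P(A ∩ B) = 5/15 = 1/3
P(B) = 10/15 = 2/3
P(A|B) = P(A ∩ B) / P(B) = (1/3) / (2/3) = 1/2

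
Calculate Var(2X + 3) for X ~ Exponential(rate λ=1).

For X ~ Exponential(rate λ=1):
Var(X) = 1
Var(2X + 3) = (2)² × Var(X) = 4 × 1 = 4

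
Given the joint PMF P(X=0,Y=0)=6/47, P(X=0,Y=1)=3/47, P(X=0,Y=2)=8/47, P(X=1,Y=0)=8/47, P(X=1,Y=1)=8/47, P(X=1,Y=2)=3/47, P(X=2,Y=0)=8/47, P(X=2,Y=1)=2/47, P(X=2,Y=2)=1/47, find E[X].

First find marginal of X:
P(X=0) = 17/47
P(X=1) = 19/47
P(X=2) = 11/47
E[X] = 0 × 17/47 + 1 × 19/47 + 2 × 11/47 = 41/47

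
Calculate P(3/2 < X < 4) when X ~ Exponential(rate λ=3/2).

P(3/2 < X < 4) = ∫_{3/2}^{4} f(x) dx
where f(x) = \frac{3 e^{- \frac{3 x}{2}}}{2}
= - \frac{1}{e^{6}} + e^{- \frac{9}{4}}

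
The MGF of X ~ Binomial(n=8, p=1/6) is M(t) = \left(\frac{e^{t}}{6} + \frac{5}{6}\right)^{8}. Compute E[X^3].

To find E[X^3], compute M^(3)(0):
M^(1)(t) = \frac{4 \left(\frac{e^{t}}{6} + \frac{5}{6}\right)^{7} e^{t}}{3}
M^(2)(t) = \frac{4 \left(\frac{e^{t}}{6} + \frac{5}{6}\right)^{7} e^{t}}{3} + \frac{14 \left(\frac{e^{t}}{6} + \frac{5}{6}\right)^{6} e^{2 t}}{9}
M^(3)(t) = \frac{4 \left(\frac{e^{t}}{6} + \frac{5}{6}\right)^{7} e^{t}}{3} + \frac{14 \left(\frac{e^{t}}{6} + \frac{5}{6}\right)^{6} e^{2 t}}{3} + \frac{14 \left(\frac{e^{t}}{6} + \frac{5}{6}\right)^{5} e^{3 t}}{9}
M^(3)(0) = \frac{68}{9}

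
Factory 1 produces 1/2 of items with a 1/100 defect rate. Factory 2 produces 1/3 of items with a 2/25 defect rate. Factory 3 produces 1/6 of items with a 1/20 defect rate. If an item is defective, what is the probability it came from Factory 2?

Using Bayes' theorem:
P(F1) = 1/2, P(D|F1) = 1/100
P(F2) = 1/3, P(D|F2) = 2/25
P(F3) = 1/6, P(D|F3) = 1/20
P(D) = P(D|F1)P(F1) + P(D|F2)P(F2) + P(D|F3)P(F3)
     = \frac{1}{25}
P(F2|D) = P(D|F2)P(F2) / P(D)
= \frac{2}{3}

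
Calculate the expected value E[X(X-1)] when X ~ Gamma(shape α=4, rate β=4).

E[X(X-1)] = E[X² - X] = E[X²] - E[X]
E[X] = 1
E[X²] = Var(X) + (E[X])² = \frac{1}{4} + (1)² = \frac{5}{4}
E[X(X-1)] = \frac{5}{4} - 1 = \frac{1}{4}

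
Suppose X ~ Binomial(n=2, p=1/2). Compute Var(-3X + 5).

For X ~ Binomial(n=2, p=1/2):
Var(X) = \frac{1}{2}
Var(-3X + 5) = (-3)² × Var(X) = 9 × \frac{1}{2} = \frac{9}{2}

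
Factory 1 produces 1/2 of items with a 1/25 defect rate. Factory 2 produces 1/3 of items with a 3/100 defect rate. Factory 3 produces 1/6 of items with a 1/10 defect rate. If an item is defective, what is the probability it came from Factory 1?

Using Bayes' theorem:
P(F1) = 1/2, P(D|F1) = 1/25
P(F2) = 1/3, P(D|F2) = 3/100
P(F3) = 1/6, P(D|F3) = 1/10
P(D) = P(D|F1)P(F1) + P(D|F2)P(F2) + P(D|F3)P(F3)
     = \frac{7}{150}
P(F1|D) = P(D|F1)P(F1) / P(D)
= \frac{3}{7}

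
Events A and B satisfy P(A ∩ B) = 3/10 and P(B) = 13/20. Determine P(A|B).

P(A|B) = P(A ∩ B) / P(B)
= (3/10) / (13/20)
= 6/13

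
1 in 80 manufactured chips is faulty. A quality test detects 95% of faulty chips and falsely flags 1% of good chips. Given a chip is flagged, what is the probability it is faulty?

Let D = the rare event, + = positive/flagged.
P(D) = 1/80
P(+|D) = 95/100 = 19/20
P(+|D') = 1/100
P(+) = P(+|D)P(D) + P(+|D')P(D')
     = \frac{19}{20} × \frac{1}{80} + \frac{1}{100} × \frac{79}{80}
     = \frac{87}{4000}
P(D|+) = P(+|D)P(D)/P(+) = \frac{95}{174}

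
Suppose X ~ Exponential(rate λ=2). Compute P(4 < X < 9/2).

P(4 < X < 9/2) = ∫_{4}^{9/2} f(x) dx
where f(x) = 2 e^{- 2 x}
= - \frac{1 - e}{e^{9}}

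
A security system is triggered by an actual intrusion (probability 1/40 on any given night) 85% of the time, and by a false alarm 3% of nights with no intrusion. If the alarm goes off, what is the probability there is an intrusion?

Let D = the rare event, + = positive/flagged.
P(D) = 1/40
P(+|D) = 85/100 = 17/20
P(+|D') = 3/100
P(+) = P(+|D)P(D) + P(+|D')P(D')
     = \frac{17}{20} × \frac{1}{40} + \frac{3}{100} × \frac{39}{40}
     = \frac{101}{2000}
P(D|+) = P(+|D)P(D)/P(+) = \frac{85}{202}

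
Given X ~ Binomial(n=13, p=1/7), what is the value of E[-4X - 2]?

For X ~ Binomial(n=13, p=1/7):
E[X] = \frac{13}{7}
E[-4X - 2] = -4 × E[X] - 2 = - \frac{66}{7}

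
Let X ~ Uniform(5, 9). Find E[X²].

Using the identity E[X²] = Var(X) + (E[X])²:
E[X] = 7
Var(X) = \frac{4}{3}
E[X²] = \frac{4}{3} + (7)²
= \frac{151}{3}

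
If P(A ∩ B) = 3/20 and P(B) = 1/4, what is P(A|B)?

P(A|B) = P(A ∩ B) / P(B)
= (3/20) / (1/4)
= 3/5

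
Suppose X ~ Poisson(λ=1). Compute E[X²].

Using the identity E[X²] = Var(X) + (E[X])²:
E[X] = 1
Var(X) = 1
E[X²] = 1 + (1)²
= 2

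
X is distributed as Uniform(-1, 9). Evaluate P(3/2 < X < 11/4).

P(3/2 < X < 11/4) = ∫_{3/2}^{11/4} f(x) dx
where f(x) = \frac{1}{10}
= \frac{1}{8}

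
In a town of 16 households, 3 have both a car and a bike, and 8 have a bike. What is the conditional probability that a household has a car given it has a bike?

P(A ∩ B) = 3/16
P(B) = 8/16 = 1/2
P(A|B) = P(A ∩ B) / P(B) = (3/16) / (1/2) = 3/8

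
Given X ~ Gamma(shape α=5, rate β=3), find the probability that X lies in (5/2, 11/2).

P(5/2 < X < 11/2) = ∫_{5/2}^{11/2} f(x) dx
where f(x) = \frac{81 x^{4} e^{- 3 x}}{8}
= \frac{-510803 + 30563 e^{9}}{128 e^{\frac{33}{2}}}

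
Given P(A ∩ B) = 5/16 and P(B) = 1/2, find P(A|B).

P(A|B) = P(A ∩ B) / P(B)
= (5/16) / (1/2)
= 5/8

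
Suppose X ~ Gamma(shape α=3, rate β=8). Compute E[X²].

Using the identity E[X²] = Var(X) + (E[X])²:
E[X] = \frac{3}{8}
Var(X) = \frac{3}{64}
E[X²] = \frac{3}{64} + (\frac{3}{8})²
= \frac{3}{16}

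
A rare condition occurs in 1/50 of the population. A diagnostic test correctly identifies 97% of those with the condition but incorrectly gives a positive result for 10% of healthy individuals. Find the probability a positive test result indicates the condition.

Let D = the rare event, + = positive/flagged.
P(D) = 1/50
P(+|D) = 97/100
P(+|D') = 10/100 = 1/10
P(+) = P(+|D)P(D) + P(+|D')P(D')
     = \frac{97}{100} × \frac{1}{50} + \frac{1}{10} × \frac{49}{50}
     = \frac{587}{5000}
P(D|+) = P(+|D)P(D)/P(+) = \frac{97}{587}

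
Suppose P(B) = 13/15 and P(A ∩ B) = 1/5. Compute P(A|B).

P(A|B) = P(A ∩ B) / P(B)
= (1/5) / (13/15)
= 3/13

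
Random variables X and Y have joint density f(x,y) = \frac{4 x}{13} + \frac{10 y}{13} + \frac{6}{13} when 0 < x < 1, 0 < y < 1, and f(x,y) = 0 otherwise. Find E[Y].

E[Y] = ∫_0^1 ∫_0^1 y × f(x,y) dx dy
= \frac{22}{39}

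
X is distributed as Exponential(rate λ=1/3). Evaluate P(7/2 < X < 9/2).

P(7/2 < X < 9/2) = ∫_{7/2}^{9/2} f(x) dx
where f(x) = \frac{e^{- \frac{x}{3}}}{3}
= - \frac{1}{e^{\frac{3}{2}}} + e^{- \frac{7}{6}}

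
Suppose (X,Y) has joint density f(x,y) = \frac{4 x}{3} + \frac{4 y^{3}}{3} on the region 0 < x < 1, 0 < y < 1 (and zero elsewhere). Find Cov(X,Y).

E[XY] = ∫∫ xy × f(x,y) dx dy = \frac{16}{45}
E[X] = \frac{11}{18}
E[Y] = \frac{3}{5}
Cov(X,Y) = E[XY] - E[X]E[Y] = - \frac{1}{90}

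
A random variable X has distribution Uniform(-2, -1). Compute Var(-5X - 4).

For X ~ Uniform(-2, -1):
Var(X) = \frac{1}{12}
Var(-5X - 4) = (-5)² × Var(X) = 25 × \frac{1}{12} = \frac{25}{12}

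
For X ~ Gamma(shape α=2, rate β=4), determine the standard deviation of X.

For X ~ Gamma(shape α=2, rate β=4):
Var(X) = \frac{1}{8}
SD(X) = √(Var(X)) = √(\frac{1}{8}) = \frac{\sqrt{2}}{4}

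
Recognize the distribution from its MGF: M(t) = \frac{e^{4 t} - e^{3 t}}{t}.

The MGF M(t) = \frac{e^{4 t} - e^{3 t}}{t} is the standard form for the Uniform distribution.
Comparing with the known MGF formula identifies: Uniform(3, 4)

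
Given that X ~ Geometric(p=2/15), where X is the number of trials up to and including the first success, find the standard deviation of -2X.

For X ~ Geometric(p=2/15), where X is the number of trials up to and including the first success:
Var(X) = \frac{195}{4}
SD(X) = √(Var(X)) = √(\frac{195}{4}) = \frac{\sqrt{195}}{2}
SD(-2X) = |-2| × SD(X) = 2 × \frac{\sqrt{195}}{2} = \sqrt{195}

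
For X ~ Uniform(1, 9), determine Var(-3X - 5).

For X ~ Uniform(1, 9):
Var(X) = \frac{16}{3}
Var(-3X - 5) = (-3)² × Var(X) = 9 × \frac{16}{3} = 48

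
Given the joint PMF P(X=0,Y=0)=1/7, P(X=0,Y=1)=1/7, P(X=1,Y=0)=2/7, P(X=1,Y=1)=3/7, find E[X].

First find marginal of X:
P(X=0) = 2/7
P(X=1) = 5/7
E[X] = 0 × 2/7 + 1 × 5/7 = 5/7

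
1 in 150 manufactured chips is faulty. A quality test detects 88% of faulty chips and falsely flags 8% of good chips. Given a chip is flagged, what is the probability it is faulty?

Let D = the rare event, + = positive/flagged.
P(D) = 1/150
P(+|D) = 88/100 = 22/25
P(+|D') = 8/100 = 2/25
P(+) = P(+|D)P(D) + P(+|D')P(D')
     = \frac{22}{25} × \frac{1}{150} + \frac{2}{25} × \frac{149}{150}
     = \frac{32}{375}
P(D|+) = P(+|D)P(D)/P(+) = \frac{11}{160}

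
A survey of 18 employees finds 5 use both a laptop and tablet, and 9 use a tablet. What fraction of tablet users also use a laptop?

P(A ∩ B) = 5/18
P(B) = 9/18 = 1/2
P(A|B) = P(A ∩ B) / P(B) = (5/18) / (1/2) = 5/9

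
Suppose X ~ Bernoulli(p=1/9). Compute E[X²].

Using the identity E[X²] = Var(X) + (E[X])²:
E[X] = \frac{1}{9}
Var(X) = \frac{8}{81}
E[X²] = \frac{8}{81} + (\frac{1}{9})²
= \frac{1}{9}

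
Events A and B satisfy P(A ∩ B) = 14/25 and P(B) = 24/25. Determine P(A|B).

P(A|B) = P(A ∩ B) / P(B)
= (14/25) / (24/25)
= 7/12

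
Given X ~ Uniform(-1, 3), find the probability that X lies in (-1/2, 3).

P(-1/2 < X < 3) = ∫_{-1/2}^{3} f(x) dx
where f(x) = \frac{1}{4}
= \frac{7}{8}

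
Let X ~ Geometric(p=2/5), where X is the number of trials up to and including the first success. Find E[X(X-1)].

E[X(X-1)] = E[X² - X] = E[X²] - E[X]
E[X] = \frac{5}{2}
E[X²] = Var(X) + (E[X])² = \frac{15}{4} + (\frac{5}{2})² = 10
E[X(X-1)] = 10 - \frac{5}{2} = \frac{15}{2}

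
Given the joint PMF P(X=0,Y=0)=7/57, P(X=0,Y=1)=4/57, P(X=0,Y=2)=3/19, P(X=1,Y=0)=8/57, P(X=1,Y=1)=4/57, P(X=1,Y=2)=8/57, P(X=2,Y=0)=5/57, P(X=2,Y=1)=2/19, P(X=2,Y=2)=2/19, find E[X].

First find marginal of X:
P(X=0) = 20/57
P(X=1) = 20/57
P(X=2) = 17/57
E[X] = 0 × 20/57 + 1 × 20/57 + 2 × 17/57 = 18/19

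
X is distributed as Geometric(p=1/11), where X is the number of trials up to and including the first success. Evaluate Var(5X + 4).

For X ~ Geometric(p=1/11), where X is the number of trials up to and including the first success:
Var(X) = 110
Var(5X + 4) = (5)² × Var(X) = 25 × 110 = 2750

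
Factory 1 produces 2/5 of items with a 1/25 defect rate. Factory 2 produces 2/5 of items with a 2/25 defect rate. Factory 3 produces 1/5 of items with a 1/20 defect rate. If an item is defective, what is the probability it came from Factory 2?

Using Bayes' theorem:
P(F1) = 2/5, P(D|F1) = 1/25
P(F2) = 2/5, P(D|F2) = 2/25
P(F3) = 1/5, P(D|F3) = 1/20
P(D) = P(D|F1)P(F1) + P(D|F2)P(F2) + P(D|F3)P(F3)
     = \frac{29}{500}
P(F2|D) = P(D|F2)P(F2) / P(D)
= \frac{16}{29}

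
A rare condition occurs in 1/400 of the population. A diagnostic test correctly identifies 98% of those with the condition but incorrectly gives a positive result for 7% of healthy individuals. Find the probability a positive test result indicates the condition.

Let D = the rare event, + = positive/flagged.
P(D) = 1/400
P(+|D) = 98/100 = 49/50
P(+|D') = 7/100
P(+) = P(+|D)P(D) + P(+|D')P(D')
     = \frac{49}{50} × \frac{1}{400} + \frac{7}{100} × \frac{399}{400}
     = \frac{2891}{40000}
P(D|+) = P(+|D)P(D)/P(+) = \frac{2}{59}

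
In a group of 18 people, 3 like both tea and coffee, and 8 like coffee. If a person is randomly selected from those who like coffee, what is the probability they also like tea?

P(A ∩ B) = 3/18 = 1/6
P(B) = 8/18 = 4/9
P(A|B) = P(A ∩ B) / P(B) = (1/6) / (4/9) = 3/8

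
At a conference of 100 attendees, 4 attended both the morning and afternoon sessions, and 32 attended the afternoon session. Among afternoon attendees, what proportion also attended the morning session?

P(A ∩ B) = 4/100 = 1/25
P(B) = 32/100 = 8/25
P(A|B) = P(A ∩ B) / P(B) = (1/25) / (8/25) = 1/8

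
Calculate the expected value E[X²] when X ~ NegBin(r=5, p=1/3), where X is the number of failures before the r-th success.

Using the identity E[X²] = Var(X) + (E[X])²:
E[X] = 10
Var(X) = 30
E[X²] = 30 + (10)²
= 130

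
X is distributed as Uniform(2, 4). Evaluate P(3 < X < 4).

P(3 < X < 4) = ∫_{3}^{4} f(x) dx
where f(x) = \frac{1}{2}
= \frac{1}{2}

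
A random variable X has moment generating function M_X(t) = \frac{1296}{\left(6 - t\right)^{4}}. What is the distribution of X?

The MGF M(t) = \frac{1296}{\left(6 - t\right)^{4}} is the standard form for the Gamma distribution.
Comparing with the known MGF formula identifies: Gamma(shape α=4, rate β=6)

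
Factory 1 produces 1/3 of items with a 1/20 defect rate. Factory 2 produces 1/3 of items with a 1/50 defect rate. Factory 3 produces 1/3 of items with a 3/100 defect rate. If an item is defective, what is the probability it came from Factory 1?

Using Bayes' theorem:
P(F1) = 1/3, P(D|F1) = 1/20
P(F2) = 1/3, P(D|F2) = 1/50
P(F3) = 1/3, P(D|F3) = 3/100
P(D) = P(D|F1)P(F1) + P(D|F2)P(F2) + P(D|F3)P(F3)
     = \frac{1}{30}
P(F1|D) = P(D|F1)P(F1) / P(D)
= \frac{1}{2}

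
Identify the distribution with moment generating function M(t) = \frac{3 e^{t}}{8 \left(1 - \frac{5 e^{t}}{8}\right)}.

The MGF M(t) = \frac{3 e^{t}}{8 \left(1 - \frac{5 e^{t}}{8}\right)} is the standard form for the Geometric distribution.
Comparing with the known MGF formula identifies: Geometric(p=3/8), X = trial number of first success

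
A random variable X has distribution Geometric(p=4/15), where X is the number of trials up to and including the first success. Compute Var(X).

For X ~ Geometric(p=4/15), where X is the number of trials up to and including the first success:
Var(X) = \frac{165}{16}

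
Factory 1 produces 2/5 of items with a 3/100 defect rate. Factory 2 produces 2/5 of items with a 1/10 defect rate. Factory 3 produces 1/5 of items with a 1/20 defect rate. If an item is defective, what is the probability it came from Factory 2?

Using Bayes' theorem:
P(F1) = 2/5, P(D|F1) = 3/100
P(F2) = 2/5, P(D|F2) = 1/10
P(F3) = 1/5, P(D|F3) = 1/20
P(D) = P(D|F1)P(F1) + P(D|F2)P(F2) + P(D|F3)P(F3)
     = \frac{31}{500}
P(F2|D) = P(D|F2)P(F2) / P(D)
= \frac{20}{31}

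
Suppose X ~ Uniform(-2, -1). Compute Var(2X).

For X ~ Uniform(-2, -1):
Var(X) = \frac{1}{12}
Var(2X) = (2)² × Var(X) = 4 × \frac{1}{12} = \frac{1}{3}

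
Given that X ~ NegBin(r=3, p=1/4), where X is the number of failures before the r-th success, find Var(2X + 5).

For X ~ NegBin(r=3, p=1/4), where X is the number of failures before the r-th success:
Var(X) = 36
Var(2X + 5) = (2)² × Var(X) = 4 × 36 = 144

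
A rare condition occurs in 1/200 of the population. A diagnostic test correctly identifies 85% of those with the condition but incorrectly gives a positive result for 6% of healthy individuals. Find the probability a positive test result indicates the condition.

Let D = the rare event, + = positive/flagged.
P(D) = 1/200
P(+|D) = 85/100 = 17/20
P(+|D') = 6/100 = 3/50
P(+) = P(+|D)P(D) + P(+|D')P(D')
     = \frac{17}{20} × \frac{1}{200} + \frac{3}{50} × \frac{199}{200}
     = \frac{1279}{20000}
P(D|+) = P(+|D)P(D)/P(+) = \frac{85}{1279}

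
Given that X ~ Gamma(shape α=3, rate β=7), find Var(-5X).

For X ~ Gamma(shape α=3, rate β=7):
Var(X) = \frac{3}{49}
Var(-5X) = (-5)² × Var(X) = 25 × \frac{3}{49} = \frac{75}{49}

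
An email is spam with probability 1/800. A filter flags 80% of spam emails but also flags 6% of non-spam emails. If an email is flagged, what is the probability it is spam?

Let D = the rare event, + = positive/flagged.
P(D) = 1/800
P(+|D) = 80/100 = 4/5
P(+|D') = 6/100 = 3/50
P(+) = P(+|D)P(D) + P(+|D')P(D')
     = \frac{4}{5} × \frac{1}{800} + \frac{3}{50} × \frac{799}{800}
     = \frac{2437}{40000}
P(D|+) = P(+|D)P(D)/P(+) = \frac{40}{2437}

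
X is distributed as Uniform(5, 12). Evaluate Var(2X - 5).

For X ~ Uniform(5, 12):
Var(X) = \frac{49}{12}
Var(2X - 5) = (2)² × Var(X) = 4 × \frac{49}{12} = \frac{49}{3}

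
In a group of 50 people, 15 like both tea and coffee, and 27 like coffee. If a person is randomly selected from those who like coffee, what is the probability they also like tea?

P(A ∩ B) = 15/50 = 3/10
P(B) = 27/50
P(A|B) = P(A ∩ B) / P(B) = (3/10) / (27/50) = 5/9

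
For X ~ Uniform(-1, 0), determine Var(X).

For X ~ Uniform(-1, 0):
Var(X) = \frac{1}{12}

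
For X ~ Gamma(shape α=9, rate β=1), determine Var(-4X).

For X ~ Gamma(shape α=9, rate β=1):
Var(X) = 9
Var(-4X) = (-4)² × Var(X) = 16 × 9 = 144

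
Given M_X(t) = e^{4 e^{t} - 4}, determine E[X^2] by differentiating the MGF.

To find E[X^2], compute M^(2)(0):
M^(1)(t) = 4 e^{t} e^{4 e^{t} - 4}
M^(2)(t) = 16 e^{2 t} e^{4 e^{t} - 4} + 4 e^{t} e^{4 e^{t} - 4}
M^(2)(0) = 20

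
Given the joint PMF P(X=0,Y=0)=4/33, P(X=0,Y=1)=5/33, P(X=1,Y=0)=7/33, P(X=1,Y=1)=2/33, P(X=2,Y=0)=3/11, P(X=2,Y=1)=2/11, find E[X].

First find marginal of X:
P(X=0) = 3/11
P(X=1) = 3/11
P(X=2) = 5/11
E[X] = 0 × 3/11 + 1 × 3/11 + 2 × 5/11 = 13/11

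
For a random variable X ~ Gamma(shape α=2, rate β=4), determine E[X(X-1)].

E[X(X-1)] = E[X² - X] = E[X²] - E[X]
E[X] = \frac{1}{2}
E[X²] = Var(X) + (E[X])² = \frac{1}{8} + (\frac{1}{2})² = \frac{3}{8}
E[X(X-1)] = \frac{3}{8} - \frac{1}{2} = - \frac{1}{8}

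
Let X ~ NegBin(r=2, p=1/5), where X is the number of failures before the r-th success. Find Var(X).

For X ~ NegBin(r=2, p=1/5), where X is the number of failures before the r-th success:
Var(X) = 40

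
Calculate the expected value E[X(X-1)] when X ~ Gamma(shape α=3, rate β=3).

E[X(X-1)] = E[X² - X] = E[X²] - E[X]
E[X] = 1
E[X²] = Var(X) + (E[X])² = \frac{1}{3} + (1)² = \frac{4}{3}
E[X(X-1)] = \frac{4}{3} - 1 = \frac{1}{3}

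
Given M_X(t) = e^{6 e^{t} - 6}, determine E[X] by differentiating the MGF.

To find E[X], compute M^(1)(0):
M^(1)(t) = 6 e^{t} e^{6 e^{t} - 6}
M^(1)(0) = 6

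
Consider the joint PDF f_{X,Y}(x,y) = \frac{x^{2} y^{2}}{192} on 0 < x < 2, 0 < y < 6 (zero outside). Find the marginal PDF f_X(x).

f_X(x) = ∫_0^6 f(x,y) dy
= ∫_0^6 \frac{x^{2} y^{2}}{192} dy
= \frac{3 x^{2}}{8} for 0 < x < 2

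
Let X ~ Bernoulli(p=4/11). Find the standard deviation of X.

For X ~ Bernoulli(p=4/11):
Var(X) = \frac{28}{121}
SD(X) = √(Var(X)) = √(\frac{28}{121}) = \frac{2 \sqrt{7}}{11}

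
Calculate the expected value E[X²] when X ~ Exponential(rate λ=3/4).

Using the identity E[X²] = Var(X) + (E[X])²:
E[X] = \frac{4}{3}
Var(X) = \frac{16}{9}
E[X²] = \frac{16}{9} + (\frac{4}{3})²
= \frac{32}{9}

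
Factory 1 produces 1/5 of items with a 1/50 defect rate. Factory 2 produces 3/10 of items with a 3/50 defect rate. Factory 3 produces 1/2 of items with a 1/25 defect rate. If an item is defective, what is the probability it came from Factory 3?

Using Bayes' theorem:
P(F1) = 1/5, P(D|F1) = 1/50
P(F2) = 3/10, P(D|F2) = 3/50
P(F3) = 1/2, P(D|F3) = 1/25
P(D) = P(D|F1)P(F1) + P(D|F2)P(F2) + P(D|F3)P(F3)
     = \frac{21}{500}
P(F3|D) = P(D|F3)P(F3) / P(D)
= \frac{10}{21}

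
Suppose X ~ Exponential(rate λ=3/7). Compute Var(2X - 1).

For X ~ Exponential(rate λ=3/7):
Var(X) = \frac{49}{9}
Var(2X - 1) = (2)² × Var(X) = 4 × \frac{49}{9} = \frac{196}{9}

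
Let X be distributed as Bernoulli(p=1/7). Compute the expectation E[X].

For X ~ Bernoulli(p=1/7), the expected value is:
E[X] = \frac{1}{7}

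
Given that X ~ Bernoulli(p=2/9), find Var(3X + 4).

For X ~ Bernoulli(p=2/9):
Var(X) = \frac{14}{81}
Var(3X + 4) = (3)² × Var(X) = 9 × \frac{14}{81} = \frac{14}{9}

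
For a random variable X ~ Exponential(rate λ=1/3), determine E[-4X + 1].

For X ~ Exponential(rate λ=1/3):
E[X] = 3
E[-4X + 1] = -4 × E[X] + 1 = -11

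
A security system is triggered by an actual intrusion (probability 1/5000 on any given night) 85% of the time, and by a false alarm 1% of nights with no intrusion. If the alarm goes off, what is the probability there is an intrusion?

Let D = the rare event, + = positive/flagged.
P(D) = 1/5000
P(+|D) = 85/100 = 17/20
P(+|D') = 1/100
P(+) = P(+|D)P(D) + P(+|D')P(D')
     = \frac{17}{20} × \frac{1}{5000} + \frac{1}{100} × \frac{4999}{5000}
     = \frac{1271}{125000}
P(D|+) = P(+|D)P(D)/P(+) = \frac{85}{5084}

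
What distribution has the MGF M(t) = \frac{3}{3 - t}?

The MGF M(t) = \frac{3}{3 - t} is the standard form for the Exponential distribution.
Comparing with the known MGF formula identifies: Exponential(rate λ=3)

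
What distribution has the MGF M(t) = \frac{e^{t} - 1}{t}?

The MGF M(t) = \frac{e^{t} - 1}{t} is the standard form for the Uniform distribution.
Comparing with the known MGF formula identifies: Uniform(0, 1)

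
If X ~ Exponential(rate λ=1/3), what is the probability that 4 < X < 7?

P(4 < X < 7) = ∫_{4}^{7} f(x) dx
where f(x) = \frac{e^{- \frac{x}{3}}}{3}
= - \frac{1 - e}{e^{\frac{7}{3}}}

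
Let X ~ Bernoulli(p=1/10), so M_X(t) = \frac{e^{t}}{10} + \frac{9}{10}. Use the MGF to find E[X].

To find E[X], compute M^(1)(0):
M^(1)(t) = \frac{e^{t}}{10}
M^(1)(0) = \frac{1}{10}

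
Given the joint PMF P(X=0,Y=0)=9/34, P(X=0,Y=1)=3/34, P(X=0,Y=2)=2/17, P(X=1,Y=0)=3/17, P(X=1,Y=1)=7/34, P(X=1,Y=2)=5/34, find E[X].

First find marginal of X:
P(X=0) = 8/17
P(X=1) = 9/17
E[X] = 0 × 8/17 + 1 × 9/17 = 9/17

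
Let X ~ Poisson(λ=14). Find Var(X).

For X ~ Poisson(λ=14):
Var(X) = 14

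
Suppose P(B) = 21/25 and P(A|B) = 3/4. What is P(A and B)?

By definition, P(A|B) = P(A ∩ B) / P(B)
So P(A ∩ B) = P(A|B) × P(B)
= 3/4 × 21/25
= 63/100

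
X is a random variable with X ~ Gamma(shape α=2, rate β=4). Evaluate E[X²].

Using the identity E[X²] = Var(X) + (E[X])²:
E[X] = \frac{1}{2}
Var(X) = \frac{1}{8}
E[X²] = \frac{1}{8} + (\frac{1}{2})²
= \frac{3}{8}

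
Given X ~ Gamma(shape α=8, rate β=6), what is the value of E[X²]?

Using the identity E[X²] = Var(X) + (E[X])²:
E[X] = \frac{4}{3}
Var(X) = \frac{2}{9}
E[X²] = \frac{2}{9} + (\frac{4}{3})²
= 2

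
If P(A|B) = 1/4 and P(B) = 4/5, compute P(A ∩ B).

By definition, P(A|B) = P(A ∩ B) / P(B)
So P(A ∩ B) = P(A|B) × P(B)
= 1/4 × 4/5
= 1/5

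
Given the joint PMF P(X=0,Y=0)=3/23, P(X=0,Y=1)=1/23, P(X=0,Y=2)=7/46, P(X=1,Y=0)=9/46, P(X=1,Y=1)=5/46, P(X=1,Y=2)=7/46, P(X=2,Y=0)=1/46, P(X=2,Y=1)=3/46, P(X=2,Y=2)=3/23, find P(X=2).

P(X=2) = P(X=2,Y=0) + P(X=2,Y=1) + P(X=2,Y=2)
= 1/46 + 3/46 + 3/23
= 5/23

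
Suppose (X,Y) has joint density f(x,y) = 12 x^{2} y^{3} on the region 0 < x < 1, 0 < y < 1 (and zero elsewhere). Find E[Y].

E[Y] = ∫_0^1 ∫_0^1 y × f(x,y) dx dy
= \frac{4}{5}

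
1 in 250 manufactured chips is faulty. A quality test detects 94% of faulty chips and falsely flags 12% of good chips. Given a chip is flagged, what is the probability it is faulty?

Let D = the rare event, + = positive/flagged.
P(D) = 1/250
P(+|D) = 94/100 = 47/50
P(+|D') = 12/100 = 3/25
P(+) = P(+|D)P(D) + P(+|D')P(D')
     = \frac{47}{50} × \frac{1}{250} + \frac{3}{25} × \frac{249}{250}
     = \frac{1541}{12500}
P(D|+) = P(+|D)P(D)/P(+) = \frac{47}{1541}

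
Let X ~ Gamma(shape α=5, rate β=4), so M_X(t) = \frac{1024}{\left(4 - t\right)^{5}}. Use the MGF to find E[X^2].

To find E[X^2], compute M^(2)(0):
M^(1)(t) = \frac{5120}{\left(4 - t\right)^{6}}
M^(2)(t) = \frac{30720}{\left(4 - t\right)^{7}}
M^(2)(0) = \frac{15}{8}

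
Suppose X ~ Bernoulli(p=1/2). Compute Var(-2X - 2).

For X ~ Bernoulli(p=1/2):
Var(X) = \frac{1}{4}
Var(-2X - 2) = (-2)² × Var(X) = 4 × \frac{1}{4} = 1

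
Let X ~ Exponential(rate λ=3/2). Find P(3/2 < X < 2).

P(3/2 < X < 2) = ∫_{3/2}^{2} f(x) dx
where f(x) = \frac{3 e^{- \frac{3 x}{2}}}{2}
= - \frac{1}{e^{3}} + e^{- \frac{9}{4}}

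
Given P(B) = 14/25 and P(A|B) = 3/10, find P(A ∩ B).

By definition, P(A|B) = P(A ∩ B) / P(B)
So P(A ∩ B) = P(A|B) × P(B)
= 3/10 × 14/25
= 21/125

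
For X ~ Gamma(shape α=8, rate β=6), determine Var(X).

For X ~ Gamma(shape α=8, rate β=6):
Var(X) = \frac{2}{9}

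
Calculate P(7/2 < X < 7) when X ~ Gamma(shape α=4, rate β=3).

P(7/2 < X < 7) = ∫_{7/2}^{7} f(x) dx
where f(x) = \frac{27 x^{3} e^{- 3 x}}{2}
= - \frac{1786}{e^{21}} + \frac{4153}{16 e^{\frac{21}{2}}}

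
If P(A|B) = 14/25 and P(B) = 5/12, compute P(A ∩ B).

By definition, P(A|B) = P(A ∩ B) / P(B)
So P(A ∩ B) = P(A|B) × P(B)
= 14/25 × 5/12
= 7/30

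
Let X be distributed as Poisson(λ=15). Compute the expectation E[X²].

Using the identity E[X²] = Var(X) + (E[X])²:
E[X] = 15
Var(X) = 15
E[X²] = 15 + (15)²
= 240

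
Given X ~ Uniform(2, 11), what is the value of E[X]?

For X ~ Uniform(2, 11), the expected value is:
E[X] = \frac{13}{2}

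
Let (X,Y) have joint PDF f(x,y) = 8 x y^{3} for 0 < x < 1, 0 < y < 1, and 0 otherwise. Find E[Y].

E[Y] = ∫_0^1 ∫_0^1 y × f(x,y) dx dy
= \frac{4}{5}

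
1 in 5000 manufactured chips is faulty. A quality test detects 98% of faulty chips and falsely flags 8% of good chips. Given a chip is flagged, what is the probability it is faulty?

Let D = the rare event, + = positive/flagged.
P(D) = 1/5000
P(+|D) = 98/100 = 49/50
P(+|D') = 8/100 = 2/25
P(+) = P(+|D)P(D) + P(+|D')P(D')
     = \frac{49}{50} × \frac{1}{5000} + \frac{2}{25} × \frac{4999}{5000}
     = \frac{4009}{50000}
P(D|+) = P(+|D)P(D)/P(+) = \frac{49}{20045}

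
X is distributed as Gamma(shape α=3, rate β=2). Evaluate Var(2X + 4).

For X ~ Gamma(shape α=3, rate β=2):
Var(X) = \frac{3}{4}
Var(2X + 4) = (2)² × Var(X) = 4 × \frac{3}{4} = 3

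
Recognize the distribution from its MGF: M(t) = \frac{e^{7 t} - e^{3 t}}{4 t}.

The MGF M(t) = \frac{e^{7 t} - e^{3 t}}{4 t} is the standard form for the Uniform distribution.
Comparing with the known MGF formula identifies: Uniform(3, 7)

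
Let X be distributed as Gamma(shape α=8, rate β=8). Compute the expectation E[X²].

Using the identity E[X²] = Var(X) + (E[X])²:
E[X] = 1
Var(X) = \frac{1}{8}
E[X²] = \frac{1}{8} + (1)²
= \frac{9}{8}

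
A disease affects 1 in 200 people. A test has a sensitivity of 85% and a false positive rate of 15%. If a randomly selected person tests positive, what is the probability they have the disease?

Let D = the rare event, + = positive/flagged.
P(D) = 1/200
P(+|D) = 85/100 = 17/20
P(+|D') = 15/100 = 3/20
P(+) = P(+|D)P(D) + P(+|D')P(D')
     = \frac{17}{20} × \frac{1}{200} + \frac{3}{20} × \frac{199}{200}
     = \frac{307}{2000}
P(D|+) = P(+|D)P(D)/P(+) = \frac{17}{614}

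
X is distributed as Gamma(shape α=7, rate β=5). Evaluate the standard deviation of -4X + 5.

For X ~ Gamma(shape α=7, rate β=5):
Var(X) = \frac{7}{25}
SD(X) = √(Var(X)) = √(\frac{7}{25}) = \frac{\sqrt{7}}{5}
SD(-4X + 5) = |-4| × SD(X) = 4 × \frac{\sqrt{7}}{5} = \frac{4 \sqrt{7}}{5}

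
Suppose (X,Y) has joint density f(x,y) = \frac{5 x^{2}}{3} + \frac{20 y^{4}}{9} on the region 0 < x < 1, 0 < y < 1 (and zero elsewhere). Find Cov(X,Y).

E[XY] = ∫∫ xy × f(x,y) dx dy = \frac{85}{216}
E[X] = \frac{23}{36}
E[Y] = \frac{35}{54}
Cov(X,Y) = E[XY] - E[X]E[Y] = - \frac{5}{243}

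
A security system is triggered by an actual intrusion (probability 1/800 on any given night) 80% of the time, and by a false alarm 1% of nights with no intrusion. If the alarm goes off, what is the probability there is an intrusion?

Let D = the rare event, + = positive/flagged.
P(D) = 1/800
P(+|D) = 80/100 = 4/5
P(+|D') = 1/100
P(+) = P(+|D)P(D) + P(+|D')P(D')
     = \frac{4}{5} × \frac{1}{800} + \frac{1}{100} × \frac{799}{800}
     = \frac{879}{80000}
P(D|+) = P(+|D)P(D)/P(+) = \frac{80}{879}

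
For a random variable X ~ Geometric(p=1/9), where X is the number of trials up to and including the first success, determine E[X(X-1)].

E[X(X-1)] = E[X² - X] = E[X²] - E[X]
E[X] = 9
E[X²] = Var(X) + (E[X])² = 72 + (9)² = 153
E[X(X-1)] = 153 - 9 = 144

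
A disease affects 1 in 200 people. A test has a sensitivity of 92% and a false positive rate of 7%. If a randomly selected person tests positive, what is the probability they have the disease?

Let D = the rare event, + = positive/flagged.
P(D) = 1/200
P(+|D) = 92/100 = 23/25
P(+|D') = 7/100
P(+) = P(+|D)P(D) + P(+|D')P(D')
     = \frac{23}{25} × \frac{1}{200} + \frac{7}{100} × \frac{199}{200}
     = \frac{297}{4000}
P(D|+) = P(+|D)P(D)/P(+) = \frac{92}{1485}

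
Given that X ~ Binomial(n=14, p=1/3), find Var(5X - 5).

For X ~ Binomial(n=14, p=1/3):
Var(X) = \frac{28}{9}
Var(5X - 5) = (5)² × Var(X) = 25 × \frac{28}{9} = \frac{700}{9}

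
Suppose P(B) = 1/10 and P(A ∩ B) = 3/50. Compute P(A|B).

P(A|B) = P(A ∩ B) / P(B)
= (3/50) / (1/10)
= 3/5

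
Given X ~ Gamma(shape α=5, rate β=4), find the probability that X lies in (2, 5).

P(2 < X < 5) = ∫_{2}^{5} f(x) dx
where f(x) = \frac{128 x^{4} e^{- 4 x}}{3}
= \frac{-8221 + 297 e^{12}}{e^{20}}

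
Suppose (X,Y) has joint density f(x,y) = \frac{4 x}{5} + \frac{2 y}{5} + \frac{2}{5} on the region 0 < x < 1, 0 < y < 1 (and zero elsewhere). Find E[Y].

E[Y] = ∫_0^1 ∫_0^1 y × f(x,y) dx dy
= \frac{8}{15}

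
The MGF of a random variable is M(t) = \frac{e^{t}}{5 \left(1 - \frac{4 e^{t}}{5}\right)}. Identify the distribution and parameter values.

The MGF M(t) = \frac{e^{t}}{5 \left(1 - \frac{4 e^{t}}{5}\right)} is the standard form for the Geometric distribution.
Comparing with the known MGF formula identifies: Geometric(p=1/5), X = trial number of first success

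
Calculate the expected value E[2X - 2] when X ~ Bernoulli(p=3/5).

For X ~ Bernoulli(p=3/5):
E[X] = \frac{3}{5}
E[2X - 2] = 2 × E[X] - 2 = - \frac{4}{5}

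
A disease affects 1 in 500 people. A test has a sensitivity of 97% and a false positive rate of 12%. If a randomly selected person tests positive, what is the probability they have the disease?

Let D = the rare event, + = positive/flagged.
P(D) = 1/500
P(+|D) = 97/100
P(+|D') = 12/100 = 3/25
P(+) = P(+|D)P(D) + P(+|D')P(D')
     = \frac{97}{100} × \frac{1}{500} + \frac{3}{25} × \frac{499}{500}
     = \frac{1217}{10000}
P(D|+) = P(+|D)P(D)/P(+) = \frac{97}{6085}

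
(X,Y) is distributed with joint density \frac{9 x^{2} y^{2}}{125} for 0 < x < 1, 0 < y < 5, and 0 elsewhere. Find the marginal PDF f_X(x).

f_X(x) = ∫_0^5 f(x,y) dy
= ∫_0^5 \frac{9 x^{2} y^{2}}{125} dy
= 3 x^{2} for 0 < x < 1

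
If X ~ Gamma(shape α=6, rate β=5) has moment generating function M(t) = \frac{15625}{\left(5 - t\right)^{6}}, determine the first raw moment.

To find E[X], compute M^(1)(0):
M^(1)(t) = \frac{93750}{\left(5 - t\right)^{7}}
M^(1)(0) = \frac{6}{5}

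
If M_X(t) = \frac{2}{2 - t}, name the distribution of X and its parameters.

The MGF M(t) = \frac{2}{2 - t} is the standard form for the Exponential distribution.
Comparing with the known MGF formula identifies: Exponential(rate λ=2)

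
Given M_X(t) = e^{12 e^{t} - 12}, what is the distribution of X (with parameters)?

The MGF M(t) = e^{12 e^{t} - 12} is the standard form for the Poisson distribution.
Comparing with the known MGF formula identifies: Poisson(λ=12)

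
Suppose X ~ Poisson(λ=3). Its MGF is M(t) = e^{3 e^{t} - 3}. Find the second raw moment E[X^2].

To find E[X^2], compute M^(2)(0):
M^(1)(t) = 3 e^{t} e^{3 e^{t} - 3}
M^(2)(t) = 9 e^{2 t} e^{3 e^{t} - 3} + 3 e^{t} e^{3 e^{t} - 3}
M^(2)(0) = 12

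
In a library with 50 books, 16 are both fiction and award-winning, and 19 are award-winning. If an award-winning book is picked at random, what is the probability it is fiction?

P(A ∩ B) = 16/50 = 8/25
P(B) = 19/50
P(A|B) = P(A ∩ B) / P(B) = (8/25) / (19/50) = 16/19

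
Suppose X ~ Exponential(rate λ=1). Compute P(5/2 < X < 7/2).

P(5/2 < X < 7/2) = ∫_{5/2}^{7/2} f(x) dx
where f(x) = e^{- x}
= - \frac{1 - e}{e^{\frac{7}{2}}}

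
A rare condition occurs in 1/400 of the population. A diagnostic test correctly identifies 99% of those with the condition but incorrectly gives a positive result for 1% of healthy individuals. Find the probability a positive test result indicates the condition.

Let D = the rare event, + = positive/flagged.
P(D) = 1/400
P(+|D) = 99/100
P(+|D') = 1/100
P(+) = P(+|D)P(D) + P(+|D')P(D')
     = \frac{99}{100} × \frac{1}{400} + \frac{1}{100} × \frac{399}{400}
     = \frac{249}{20000}
P(D|+) = P(+|D)P(D)/P(+) = \frac{33}{166}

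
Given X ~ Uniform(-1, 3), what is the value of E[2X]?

For X ~ Uniform(-1, 3):
E[X] = 1
E[2X] = 2 × E[X] + 0 = 2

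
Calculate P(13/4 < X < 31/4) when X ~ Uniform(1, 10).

P(13/4 < X < 31/4) = ∫_{13/4}^{31/4} f(x) dx
where f(x) = \frac{1}{9}
= \frac{1}{2}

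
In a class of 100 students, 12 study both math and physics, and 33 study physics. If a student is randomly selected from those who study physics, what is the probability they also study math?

P(A ∩ B) = 12/100 = 3/25
P(B) = 33/100
P(A|B) = P(A ∩ B) / P(B) = (3/25) / (33/100) = 4/11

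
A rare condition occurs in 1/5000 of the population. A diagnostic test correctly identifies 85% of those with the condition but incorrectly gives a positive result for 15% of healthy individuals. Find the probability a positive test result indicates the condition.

Let D = the rare event, + = positive/flagged.
P(D) = 1/5000
P(+|D) = 85/100 = 17/20
P(+|D') = 15/100 = 3/20
P(+) = P(+|D)P(D) + P(+|D')P(D')
     = \frac{17}{20} × \frac{1}{5000} + \frac{3}{20} × \frac{4999}{5000}
     = \frac{7507}{50000}
P(D|+) = P(+|D)P(D)/P(+) = \frac{17}{15014}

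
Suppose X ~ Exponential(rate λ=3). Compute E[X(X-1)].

E[X(X-1)] = E[X² - X] = E[X²] - E[X]
E[X] = \frac{1}{3}
E[X²] = Var(X) + (E[X])² = \frac{1}{9} + (\frac{1}{3})² = \frac{2}{9}
E[X(X-1)] = \frac{2}{9} - \frac{1}{3} = - \frac{1}{9}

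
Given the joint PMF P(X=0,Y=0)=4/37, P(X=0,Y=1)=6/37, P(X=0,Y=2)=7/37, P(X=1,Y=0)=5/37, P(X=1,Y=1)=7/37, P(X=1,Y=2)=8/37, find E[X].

First find marginal of X:
P(X=0) = 17/37
P(X=1) = 20/37
E[X] = 0 × 17/37 + 1 × 20/37 = 20/37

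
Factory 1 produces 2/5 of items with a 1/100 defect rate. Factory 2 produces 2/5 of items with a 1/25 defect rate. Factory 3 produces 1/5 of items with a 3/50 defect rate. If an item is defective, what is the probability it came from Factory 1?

Using Bayes' theorem:
P(F1) = 2/5, P(D|F1) = 1/100
P(F2) = 2/5, P(D|F2) = 1/25
P(F3) = 1/5, P(D|F3) = 3/50
P(D) = P(D|F1)P(F1) + P(D|F2)P(F2) + P(D|F3)P(F3)
     = \frac{4}{125}
P(F1|D) = P(D|F1)P(F1) / P(D)
= \frac{1}{8}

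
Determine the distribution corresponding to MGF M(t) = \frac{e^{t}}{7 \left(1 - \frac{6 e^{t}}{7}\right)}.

The MGF M(t) = \frac{e^{t}}{7 \left(1 - \frac{6 e^{t}}{7}\right)} is the standard form for the Geometric distribution.
Comparing with the known MGF formula identifies: Geometric(p=1/7), X = trial number of first success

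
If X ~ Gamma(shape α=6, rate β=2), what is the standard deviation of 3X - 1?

For X ~ Gamma(shape α=6, rate β=2):
Var(X) = \frac{3}{2}
SD(X) = √(Var(X)) = √(\frac{3}{2}) = \frac{\sqrt{6}}{2}
SD(3X - 1) = |3| × SD(X) = 3 × \frac{\sqrt{6}}{2} = \frac{3 \sqrt{6}}{2}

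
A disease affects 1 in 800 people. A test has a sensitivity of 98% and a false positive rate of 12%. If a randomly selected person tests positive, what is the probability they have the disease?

Let D = the rare event, + = positive/flagged.
P(D) = 1/800
P(+|D) = 98/100 = 49/50
P(+|D') = 12/100 = 3/25
P(+) = P(+|D)P(D) + P(+|D')P(D')
     = \frac{49}{50} × \frac{1}{800} + \frac{3}{25} × \frac{799}{800}
     = \frac{4843}{40000}
P(D|+) = P(+|D)P(D)/P(+) = \frac{49}{4843}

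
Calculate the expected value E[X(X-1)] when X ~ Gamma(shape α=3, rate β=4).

E[X(X-1)] = E[X² - X] = E[X²] - E[X]
E[X] = \frac{3}{4}
E[X²] = Var(X) + (E[X])² = \frac{3}{16} + (\frac{3}{4})² = \frac{3}{4}
E[X(X-1)] = \frac{3}{4} - \frac{3}{4} = 0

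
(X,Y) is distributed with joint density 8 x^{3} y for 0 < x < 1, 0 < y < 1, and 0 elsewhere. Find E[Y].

E[Y] = ∫_0^1 ∫_0^1 y × f(x,y) dx dy
= \frac{2}{3}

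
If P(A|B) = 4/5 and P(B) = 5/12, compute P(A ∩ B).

By definition, P(A|B) = P(A ∩ B) / P(B)
So P(A ∩ B) = P(A|B) × P(B)
= 4/5 × 5/12
= 1/3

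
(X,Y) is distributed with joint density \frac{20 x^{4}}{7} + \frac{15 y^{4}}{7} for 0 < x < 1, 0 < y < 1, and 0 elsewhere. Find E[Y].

E[Y] = ∫_0^1 ∫_0^1 y × f(x,y) dx dy
= \frac{9}{14}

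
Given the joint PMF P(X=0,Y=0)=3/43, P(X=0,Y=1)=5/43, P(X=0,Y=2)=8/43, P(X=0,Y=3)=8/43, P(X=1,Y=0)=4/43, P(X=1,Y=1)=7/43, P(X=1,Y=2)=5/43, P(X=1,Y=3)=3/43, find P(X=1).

P(X=1) = P(X=1,Y=0) + P(X=1,Y=1) + P(X=1,Y=2) + P(X=1,Y=3)
= 4/43 + 7/43 + 5/43 + 3/43
= 19/43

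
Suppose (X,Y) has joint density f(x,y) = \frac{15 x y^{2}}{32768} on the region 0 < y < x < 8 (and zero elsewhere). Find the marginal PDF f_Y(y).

f_Y(y) = ∫_y^8 \frac{15 x y^{2}}{32768} dx = \frac{15 y^{2} \left(64 - y^{2}\right)}{65536}
for 0 < y < 8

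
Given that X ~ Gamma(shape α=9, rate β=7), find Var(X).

For X ~ Gamma(shape α=9, rate β=7):
Var(X) = \frac{9}{49}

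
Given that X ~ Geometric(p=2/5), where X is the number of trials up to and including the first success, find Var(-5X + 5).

For X ~ Geometric(p=2/5), where X is the number of trials up to and including the first success:
Var(X) = \frac{15}{4}
Var(-5X + 5) = (-5)² × Var(X) = 25 × \frac{15}{4} = \frac{375}{4}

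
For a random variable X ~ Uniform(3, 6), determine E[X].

For X ~ Uniform(3, 6), the expected value is:
E[X] = \frac{9}{2}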